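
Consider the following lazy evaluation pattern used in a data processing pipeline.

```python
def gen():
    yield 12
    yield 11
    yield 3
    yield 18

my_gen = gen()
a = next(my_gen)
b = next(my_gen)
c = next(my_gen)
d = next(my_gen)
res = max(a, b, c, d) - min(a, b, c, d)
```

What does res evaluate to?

Step 1: Create generator and consume all values:
  a = next(my_gen) = 12
  b = next(my_gen) = 11
  c = next(my_gen) = 3
  d = next(my_gen) = 18
Step 2: max = 18, min = 3, res = 18 - 3 = 15.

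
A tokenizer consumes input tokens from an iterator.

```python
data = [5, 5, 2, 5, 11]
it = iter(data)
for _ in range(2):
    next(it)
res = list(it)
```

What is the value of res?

Step 1: Create iterator over [5, 5, 2, 5, 11].
Step 2: Advance 2 positions (consuming [5, 5]).
Step 3: list() collects remaining elements: [2, 5, 11].
Therefore res = [2, 5, 11].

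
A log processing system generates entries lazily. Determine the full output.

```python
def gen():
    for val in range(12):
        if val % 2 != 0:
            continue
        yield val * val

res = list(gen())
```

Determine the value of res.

Step 1: Only yield val**2 when val is divisible by 2:
  val=0: 0 % 2 == 0, yield 0**2 = 0
  val=2: 2 % 2 == 0, yield 2**2 = 4
  val=4: 4 % 2 == 0, yield 4**2 = 16
  val=6: 6 % 2 == 0, yield 6**2 = 36
  val=8: 8 % 2 == 0, yield 8**2 = 64
  val=10: 10 % 2 == 0, yield 10**2 = 100
Therefore res = [0, 4, 16, 36, 64, 100].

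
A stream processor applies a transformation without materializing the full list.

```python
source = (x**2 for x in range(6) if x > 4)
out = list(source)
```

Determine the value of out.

Step 1: For range(6), keep x > 4, then square:
  x=0: 0 <= 4, excluded
  x=1: 1 <= 4, excluded
  x=2: 2 <= 4, excluded
  x=3: 3 <= 4, excluded
  x=4: 4 <= 4, excluded
  x=5: 5 > 4, yield 5**2 = 25
Therefore out = [25].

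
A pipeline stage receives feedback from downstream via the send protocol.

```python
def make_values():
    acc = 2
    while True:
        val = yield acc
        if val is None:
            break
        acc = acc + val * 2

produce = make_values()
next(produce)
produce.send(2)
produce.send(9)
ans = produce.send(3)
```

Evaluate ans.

Step 1: next() -> yield acc=2.
Step 2: send(2) -> val=2, acc = 2 + 2*2 = 6, yield 6.
Step 3: send(9) -> val=9, acc = 6 + 9*2 = 24, yield 24.
Step 4: send(3) -> val=3, acc = 24 + 3*2 = 30, yield 30.
Therefore ans = 30.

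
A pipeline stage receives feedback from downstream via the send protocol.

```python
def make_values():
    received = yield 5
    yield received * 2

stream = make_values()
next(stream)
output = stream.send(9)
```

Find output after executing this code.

Step 1: next(stream) advances to first yield, producing 5.
Step 2: send(9) resumes, received = 9.
Step 3: yield received * 2 = 9 * 2 = 18.
Therefore output = 18.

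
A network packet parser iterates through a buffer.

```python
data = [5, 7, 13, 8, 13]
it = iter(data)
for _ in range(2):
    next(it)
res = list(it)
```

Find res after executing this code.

Step 1: Create iterator over [5, 7, 13, 8, 13].
Step 2: Advance 2 positions (consuming [5, 7]).
Step 3: list() collects remaining elements: [13, 8, 13].
Therefore res = [13, 8, 13].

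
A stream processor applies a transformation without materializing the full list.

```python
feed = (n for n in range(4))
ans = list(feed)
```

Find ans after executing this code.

Step 1: Generator expression iterates range(4): [0, 1, 2, 3].
Step 2: list() collects all values.
Therefore ans = [0, 1, 2, 3].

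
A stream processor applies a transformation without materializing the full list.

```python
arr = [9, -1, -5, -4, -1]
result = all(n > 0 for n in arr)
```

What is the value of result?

Step 1: Check n > 0 for each element in [9, -1, -5, -4, -1]:
  9 > 0: True
  -1 > 0: False
  -5 > 0: False
  -4 > 0: False
  -1 > 0: False
Step 2: all() returns False.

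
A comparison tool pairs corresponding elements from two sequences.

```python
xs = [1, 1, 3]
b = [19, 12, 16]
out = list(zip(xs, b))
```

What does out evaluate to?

Step 1: zip pairs elements at same index:
  Index 0: (1, 19)
  Index 1: (1, 12)
  Index 2: (3, 16)
Therefore out = [(1, 19), (1, 12), (3, 16)].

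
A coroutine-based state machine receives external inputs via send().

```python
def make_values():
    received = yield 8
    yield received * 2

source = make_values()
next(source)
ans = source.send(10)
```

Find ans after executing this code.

Step 1: next(source) advances to first yield, producing 8.
Step 2: send(10) resumes, received = 10.
Step 3: yield received * 2 = 10 * 2 = 20.
Therefore ans = 20.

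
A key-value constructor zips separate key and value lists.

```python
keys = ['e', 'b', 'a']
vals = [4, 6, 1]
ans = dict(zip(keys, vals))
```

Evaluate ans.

Step 1: zip pairs keys with values:
  'e' -> 4
  'b' -> 6
  'a' -> 1
Therefore ans = {'e': 4, 'b': 6, 'a': 1}.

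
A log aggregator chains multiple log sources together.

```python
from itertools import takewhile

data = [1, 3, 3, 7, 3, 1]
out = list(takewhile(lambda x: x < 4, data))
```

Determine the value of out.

Step 1: takewhile stops at first element >= 4:
  1 < 4: take
  3 < 4: take
  3 < 4: take
  7 >= 4: stop
Therefore out = [1, 3, 3].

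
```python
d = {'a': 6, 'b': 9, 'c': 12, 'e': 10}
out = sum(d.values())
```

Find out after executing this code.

Step 1: d.values() = [6, 9, 12, 10].
Step 2: sum = 37.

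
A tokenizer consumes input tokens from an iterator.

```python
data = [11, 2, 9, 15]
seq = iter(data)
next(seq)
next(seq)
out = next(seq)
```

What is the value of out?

Step 1: Create iterator over [11, 2, 9, 15].
Step 2: next() consumes 11.
Step 3: next() consumes 2.
Step 4: next() returns 9.
Therefore out = 9.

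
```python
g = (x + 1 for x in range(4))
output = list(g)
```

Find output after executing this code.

Step 1: For each x in range(4), compute x+1:
  x=0: 0+1 = 1
  x=1: 1+1 = 2
  x=2: 2+1 = 3
  x=3: 3+1 = 4
Therefore output = [1, 2, 3, 4].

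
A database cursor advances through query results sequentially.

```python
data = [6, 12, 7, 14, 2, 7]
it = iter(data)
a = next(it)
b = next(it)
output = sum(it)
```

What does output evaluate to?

Step 1: Create iterator over [6, 12, 7, 14, 2, 7].
Step 2: a = next() = 6, b = next() = 12.
Step 3: sum() of remaining [7, 14, 2, 7] = 30.
Therefore output = 30.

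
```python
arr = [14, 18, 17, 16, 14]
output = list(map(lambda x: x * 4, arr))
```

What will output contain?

Step 1: Apply lambda x: x * 4 to each element:
  14 -> 56
  18 -> 72
  17 -> 68
  16 -> 64
  14 -> 56
Therefore output = [56, 72, 68, 64, 56].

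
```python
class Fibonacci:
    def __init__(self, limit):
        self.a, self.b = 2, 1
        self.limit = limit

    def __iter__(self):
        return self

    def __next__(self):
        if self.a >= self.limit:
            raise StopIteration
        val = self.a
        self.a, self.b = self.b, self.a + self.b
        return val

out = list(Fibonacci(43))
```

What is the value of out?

Step 1: Fibonacci-like sequence (a=2, b=1) until >= 43:
  Yield 2, then a,b = 1,3
  Yield 1, then a,b = 3,4
  Yield 3, then a,b = 4,7
  Yield 4, then a,b = 7,11
  Yield 7, then a,b = 11,18
  Yield 11, then a,b = 18,29
  Yield 18, then a,b = 29,47
  Yield 29, then a,b = 47,76
Step 2: 47 >= 43, stop.
Therefore out = [2, 1, 3, 4, 7, 11, 18, 29].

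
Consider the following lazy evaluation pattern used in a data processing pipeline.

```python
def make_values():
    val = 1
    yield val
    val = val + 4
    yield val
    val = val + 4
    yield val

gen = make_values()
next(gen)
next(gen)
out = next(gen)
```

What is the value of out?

Step 1: Trace through generator execution:
  Yield 1: val starts at 1, yield 1
  Yield 2: val = 1 + 4 = 5, yield 5
  Yield 3: val = 5 + 4 = 9, yield 9
Step 2: First next() gets 1, second next() gets the second value, third next() yields 9.
Therefore out = 9.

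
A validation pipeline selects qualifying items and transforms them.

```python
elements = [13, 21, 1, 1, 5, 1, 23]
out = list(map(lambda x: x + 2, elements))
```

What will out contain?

Step 1: Apply lambda x: x + 2 to each element:
  13 -> 15
  21 -> 23
  1 -> 3
  1 -> 3
  5 -> 7
  1 -> 3
  23 -> 25
Therefore out = [15, 23, 3, 3, 7, 3, 25].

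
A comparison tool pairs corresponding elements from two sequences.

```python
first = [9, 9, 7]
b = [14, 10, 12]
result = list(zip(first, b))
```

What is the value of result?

Step 1: zip pairs elements at same index:
  Index 0: (9, 14)
  Index 1: (9, 10)
  Index 2: (7, 12)
Therefore result = [(9, 14), (9, 10), (7, 12)].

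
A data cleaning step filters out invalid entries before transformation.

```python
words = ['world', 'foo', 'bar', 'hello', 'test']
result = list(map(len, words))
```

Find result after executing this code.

Step 1: Map len() to each word:
  'world' -> 5
  'foo' -> 3
  'bar' -> 3
  'hello' -> 5
  'test' -> 4
Therefore result = [5, 3, 3, 5, 4].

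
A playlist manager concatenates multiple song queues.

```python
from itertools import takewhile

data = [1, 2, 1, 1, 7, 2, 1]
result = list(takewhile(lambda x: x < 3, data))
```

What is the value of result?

Step 1: takewhile stops at first element >= 3:
  1 < 3: take
  2 < 3: take
  1 < 3: take
  1 < 3: take
  7 >= 3: stop
Therefore result = [1, 2, 1, 1].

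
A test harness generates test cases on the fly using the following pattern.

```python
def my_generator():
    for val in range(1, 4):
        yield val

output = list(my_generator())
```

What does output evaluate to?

Step 1: The generator yields each value from range(1, 4).
Step 2: list() consumes all yields: [1, 2, 3].
Therefore output = [1, 2, 3].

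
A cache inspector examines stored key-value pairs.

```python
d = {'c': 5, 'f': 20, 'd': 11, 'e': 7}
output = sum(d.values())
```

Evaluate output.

Step 1: d.values() = [5, 20, 11, 7].
Step 2: sum = 43.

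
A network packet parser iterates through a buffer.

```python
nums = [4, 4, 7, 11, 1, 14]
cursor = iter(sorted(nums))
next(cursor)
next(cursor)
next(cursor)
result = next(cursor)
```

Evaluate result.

Step 1: sorted([4, 4, 7, 11, 1, 14]) = [1, 4, 4, 7, 11, 14].
Step 2: Create iterator and skip 3 elements.
Step 3: next() returns 7.
Therefore result = 7.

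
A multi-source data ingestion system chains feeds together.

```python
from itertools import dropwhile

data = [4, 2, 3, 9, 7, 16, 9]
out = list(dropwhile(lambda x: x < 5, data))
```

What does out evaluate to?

Step 1: dropwhile drops elements while < 5:
  4 < 5: dropped
  2 < 5: dropped
  3 < 5: dropped
  9: kept (dropping stopped)
Step 2: Remaining elements kept regardless of condition.
Therefore out = [9, 7, 16, 9].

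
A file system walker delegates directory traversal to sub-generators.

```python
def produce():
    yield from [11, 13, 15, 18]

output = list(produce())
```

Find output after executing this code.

Step 1: yield from delegates to the iterable, yielding each element.
Step 2: Collected values: [11, 13, 15, 18].
Therefore output = [11, 13, 15, 18].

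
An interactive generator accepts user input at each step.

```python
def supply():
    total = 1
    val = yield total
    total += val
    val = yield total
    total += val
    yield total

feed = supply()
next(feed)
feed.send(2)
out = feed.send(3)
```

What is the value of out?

Step 1: next() -> yield total=1.
Step 2: send(2) -> val=2, total = 1+2 = 3, yield 3.
Step 3: send(3) -> val=3, total = 3+3 = 6, yield 6.
Therefore out = 6.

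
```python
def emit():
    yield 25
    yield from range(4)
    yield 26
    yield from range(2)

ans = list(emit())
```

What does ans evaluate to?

Step 1: Trace yields in order:
  yield 25
  yield 0
  yield 1
  yield 2
  yield 3
  yield 26
  yield 0
  yield 1
Therefore ans = [25, 0, 1, 2, 3, 26, 0, 1].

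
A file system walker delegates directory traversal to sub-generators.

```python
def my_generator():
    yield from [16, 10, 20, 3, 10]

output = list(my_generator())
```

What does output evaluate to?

Step 1: yield from delegates to the iterable, yielding each element.
Step 2: Collected values: [16, 10, 20, 3, 10].
Therefore output = [16, 10, 20, 3, 10].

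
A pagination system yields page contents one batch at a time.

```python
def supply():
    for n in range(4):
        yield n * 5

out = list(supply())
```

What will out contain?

Step 1: For each n in range(4), yield n * 5:
  n=0: yield 0 * 5 = 0
  n=1: yield 1 * 5 = 5
  n=2: yield 2 * 5 = 10
  n=3: yield 3 * 5 = 15
Therefore out = [0, 5, 10, 15].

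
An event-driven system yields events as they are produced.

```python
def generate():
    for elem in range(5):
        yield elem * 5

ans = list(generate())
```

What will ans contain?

Step 1: For each elem in range(5), yield elem * 5:
  elem=0: yield 0 * 5 = 0
  elem=1: yield 1 * 5 = 5
  elem=2: yield 2 * 5 = 10
  elem=3: yield 3 * 5 = 15
  elem=4: yield 4 * 5 = 20
Therefore ans = [0, 5, 10, 15, 20].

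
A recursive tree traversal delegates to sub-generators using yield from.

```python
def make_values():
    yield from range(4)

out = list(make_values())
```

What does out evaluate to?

Step 1: yield from delegates to the iterable, yielding each element.
Step 2: Collected values: [0, 1, 2, 3].
Therefore out = [0, 1, 2, 3].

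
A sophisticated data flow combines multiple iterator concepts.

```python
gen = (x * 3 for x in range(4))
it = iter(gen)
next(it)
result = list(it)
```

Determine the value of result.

Step 1: Generator produces [0, 3, 6, 9].
Step 2: next(it) consumes first element (0).
Step 3: list(it) collects remaining: [3, 6, 9].
Therefore result = [3, 6, 9].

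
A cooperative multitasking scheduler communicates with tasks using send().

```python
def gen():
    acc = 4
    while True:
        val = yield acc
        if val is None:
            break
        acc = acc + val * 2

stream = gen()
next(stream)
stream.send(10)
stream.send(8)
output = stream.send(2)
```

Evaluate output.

Step 1: next() -> yield acc=4.
Step 2: send(10) -> val=10, acc = 4 + 10*2 = 24, yield 24.
Step 3: send(8) -> val=8, acc = 24 + 8*2 = 40, yield 40.
Step 4: send(2) -> val=2, acc = 40 + 2*2 = 44, yield 44.
Therefore output = 44.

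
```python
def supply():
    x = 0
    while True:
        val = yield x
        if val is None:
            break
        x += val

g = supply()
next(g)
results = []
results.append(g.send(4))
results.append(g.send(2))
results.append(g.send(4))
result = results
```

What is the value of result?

Step 1: next(g) -> yield 0.
Step 2: send(4) -> x = 4, yield 4.
Step 3: send(2) -> x = 6, yield 6.
Step 4: send(4) -> x = 10, yield 10.
Therefore result = [4, 6, 10].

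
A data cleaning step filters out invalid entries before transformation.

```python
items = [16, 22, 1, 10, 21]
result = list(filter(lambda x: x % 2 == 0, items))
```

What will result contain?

Step 1: Filter elements divisible by 2:
  16 % 2 = 0: kept
  22 % 2 = 0: kept
  1 % 2 = 1: removed
  10 % 2 = 0: kept
  21 % 2 = 1: removed
Therefore result = [16, 22, 10].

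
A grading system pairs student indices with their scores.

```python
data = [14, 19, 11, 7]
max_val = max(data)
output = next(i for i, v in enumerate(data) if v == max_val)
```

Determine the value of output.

Step 1: max([14, 19, 11, 7]) = 19.
Step 2: Find first index where value == 19:
  Index 0: 14 != 19
  Index 1: 19 == 19, found!
Therefore output = 1.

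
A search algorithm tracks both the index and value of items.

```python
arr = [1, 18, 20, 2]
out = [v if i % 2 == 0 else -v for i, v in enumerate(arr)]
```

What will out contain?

Step 1: For each (i, v), keep v if i is even, negate if odd:
  i=0 (even): keep 1
  i=1 (odd): negate to -18
  i=2 (even): keep 20
  i=3 (odd): negate to -2
Therefore out = [1, -18, 20, -2].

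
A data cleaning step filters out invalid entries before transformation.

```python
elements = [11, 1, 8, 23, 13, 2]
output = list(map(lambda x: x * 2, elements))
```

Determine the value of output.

Step 1: Apply lambda x: x * 2 to each element:
  11 -> 22
  1 -> 2
  8 -> 16
  23 -> 46
  13 -> 26
  2 -> 4
Therefore output = [22, 2, 16, 46, 26, 4].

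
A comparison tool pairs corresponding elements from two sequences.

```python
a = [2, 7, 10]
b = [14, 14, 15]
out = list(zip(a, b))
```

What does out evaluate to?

Step 1: zip pairs elements at same index:
  Index 0: (2, 14)
  Index 1: (7, 14)
  Index 2: (10, 15)
Therefore out = [(2, 14), (7, 14), (10, 15)].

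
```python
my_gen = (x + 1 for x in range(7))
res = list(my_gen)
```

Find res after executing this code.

Step 1: For each x in range(7), compute x+1:
  x=0: 0+1 = 1
  x=1: 1+1 = 2
  x=2: 2+1 = 3
  x=3: 3+1 = 4
  x=4: 4+1 = 5
  x=5: 5+1 = 6
  x=6: 6+1 = 7
Therefore res = [1, 2, 3, 4, 5, 6, 7].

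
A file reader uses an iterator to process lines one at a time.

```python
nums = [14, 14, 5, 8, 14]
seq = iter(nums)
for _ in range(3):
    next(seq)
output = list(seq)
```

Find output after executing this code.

Step 1: Create iterator over [14, 14, 5, 8, 14].
Step 2: Advance 3 positions (consuming [14, 14, 5]).
Step 3: list() collects remaining elements: [8, 14].
Therefore output = [8, 14].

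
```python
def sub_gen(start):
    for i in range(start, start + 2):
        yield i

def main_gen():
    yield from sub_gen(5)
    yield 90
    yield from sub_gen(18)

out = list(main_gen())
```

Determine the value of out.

Step 1: main_gen() delegates to sub_gen(5):
  yield 5
  yield 6
Step 2: yield 90
Step 3: Delegates to sub_gen(18):
  yield 18
  yield 19
Therefore out = [5, 6, 90, 18, 19].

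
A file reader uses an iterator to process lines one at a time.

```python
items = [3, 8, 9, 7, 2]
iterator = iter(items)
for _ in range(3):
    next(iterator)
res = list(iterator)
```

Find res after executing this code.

Step 1: Create iterator over [3, 8, 9, 7, 2].
Step 2: Advance 3 positions (consuming [3, 8, 9]).
Step 3: list() collects remaining elements: [7, 2].
Therefore res = [7, 2].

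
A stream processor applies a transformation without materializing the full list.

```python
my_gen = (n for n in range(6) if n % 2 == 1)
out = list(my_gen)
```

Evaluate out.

Step 1: Filter range(6) keeping only odd values:
  n=0: even, excluded
  n=1: odd, included
  n=2: even, excluded
  n=3: odd, included
  n=4: even, excluded
  n=5: odd, included
Therefore out = [1, 3, 5].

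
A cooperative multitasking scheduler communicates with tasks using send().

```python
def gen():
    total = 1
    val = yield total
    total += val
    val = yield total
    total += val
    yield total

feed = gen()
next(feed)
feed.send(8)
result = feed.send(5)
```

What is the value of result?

Step 1: next() -> yield total=1.
Step 2: send(8) -> val=8, total = 1+8 = 9, yield 9.
Step 3: send(5) -> val=5, total = 9+5 = 14, yield 14.
Therefore result = 14.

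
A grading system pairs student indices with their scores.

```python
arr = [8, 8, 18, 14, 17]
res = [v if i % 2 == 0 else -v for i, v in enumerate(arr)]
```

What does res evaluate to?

Step 1: For each (i, v), keep v if i is even, negate if odd:
  i=0 (even): keep 8
  i=1 (odd): negate to -8
  i=2 (even): keep 18
  i=3 (odd): negate to -14
  i=4 (even): keep 17
Therefore res = [8, -8, 18, -14, 17].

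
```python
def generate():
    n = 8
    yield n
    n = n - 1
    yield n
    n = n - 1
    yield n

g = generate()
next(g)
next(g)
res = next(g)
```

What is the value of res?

Step 1: Trace through generator execution:
  Yield 1: n starts at 8, yield 8
  Yield 2: n = 8 - 1 = 7, yield 7
  Yield 3: n = 7 - 1 = 6, yield 6
Step 2: First next() gets 8, second next() gets the second value, third next() yields 6.
Therefore res = 6.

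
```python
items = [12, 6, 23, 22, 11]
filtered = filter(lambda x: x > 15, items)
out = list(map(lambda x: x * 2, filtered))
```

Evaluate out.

Step 1: Filter items for elements > 15:
  12: removed
  6: removed
  23: kept
  22: kept
  11: removed
Step 2: Map x * 2 on filtered [23, 22]:
  23 -> 46
  22 -> 44
Therefore out = [46, 44].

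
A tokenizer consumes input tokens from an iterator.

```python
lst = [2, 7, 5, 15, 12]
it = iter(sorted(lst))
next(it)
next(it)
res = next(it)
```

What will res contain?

Step 1: sorted([2, 7, 5, 15, 12]) = [2, 5, 7, 12, 15].
Step 2: Create iterator and skip 2 elements.
Step 3: next() returns 7.
Therefore res = 7.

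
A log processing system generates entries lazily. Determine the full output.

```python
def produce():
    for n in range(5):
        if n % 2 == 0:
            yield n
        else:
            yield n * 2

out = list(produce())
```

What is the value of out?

Step 1: For each n in range(5), yield n if even, else n*2:
  n=0 (even): yield 0
  n=1 (odd): yield 1*2 = 2
  n=2 (even): yield 2
  n=3 (odd): yield 3*2 = 6
  n=4 (even): yield 4
Therefore out = [0, 2, 2, 6, 4].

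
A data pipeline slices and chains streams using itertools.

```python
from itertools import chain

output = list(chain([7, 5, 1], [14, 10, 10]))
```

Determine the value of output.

Step 1: chain() concatenates iterables: [7, 5, 1] + [14, 10, 10].
Therefore output = [7, 5, 1, 14, 10, 10].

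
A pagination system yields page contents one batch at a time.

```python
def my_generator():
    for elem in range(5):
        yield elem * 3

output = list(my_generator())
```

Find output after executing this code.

Step 1: For each elem in range(5), yield elem * 3:
  elem=0: yield 0 * 3 = 0
  elem=1: yield 1 * 3 = 3
  elem=2: yield 2 * 3 = 6
  elem=3: yield 3 * 3 = 9
  elem=4: yield 4 * 3 = 12
Therefore output = [0, 3, 6, 9, 12].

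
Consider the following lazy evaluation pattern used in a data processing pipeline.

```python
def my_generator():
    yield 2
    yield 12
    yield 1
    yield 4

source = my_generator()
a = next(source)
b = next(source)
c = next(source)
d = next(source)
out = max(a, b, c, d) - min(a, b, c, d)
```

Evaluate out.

Step 1: Create generator and consume all values:
  a = next(source) = 2
  b = next(source) = 12
  c = next(source) = 1
  d = next(source) = 4
Step 2: max = 12, min = 1, out = 12 - 1 = 11.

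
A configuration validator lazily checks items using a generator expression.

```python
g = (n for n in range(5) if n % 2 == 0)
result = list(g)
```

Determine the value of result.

Step 1: Filter range(5) keeping only even values:
  n=0: even, included
  n=1: odd, excluded
  n=2: even, included
  n=3: odd, excluded
  n=4: even, included
Therefore result = [0, 2, 4].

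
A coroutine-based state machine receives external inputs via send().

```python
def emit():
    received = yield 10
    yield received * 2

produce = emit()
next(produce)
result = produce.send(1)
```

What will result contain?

Step 1: next(produce) advances to first yield, producing 10.
Step 2: send(1) resumes, received = 1.
Step 3: yield received * 2 = 1 * 2 = 2.
Therefore result = 2.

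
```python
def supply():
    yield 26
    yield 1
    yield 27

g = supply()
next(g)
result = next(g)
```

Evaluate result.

Step 1: supply() creates a generator.
Step 2: next(g) yields 26 (consumed and discarded).
Step 3: next(g) yields 1, assigned to result.
Therefore result = 1.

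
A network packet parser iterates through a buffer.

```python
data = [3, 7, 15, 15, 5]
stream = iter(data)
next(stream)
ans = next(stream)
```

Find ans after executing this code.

Step 1: Create iterator over [3, 7, 15, 15, 5].
Step 2: next() consumes 3.
Step 3: next() returns 7.
Therefore ans = 7.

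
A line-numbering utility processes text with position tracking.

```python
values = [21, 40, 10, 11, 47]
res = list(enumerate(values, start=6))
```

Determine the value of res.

Step 1: enumerate with start=6:
  (6, 21)
  (7, 40)
  (8, 10)
  (9, 11)
  (10, 47)
Therefore res = [(6, 21), (7, 40), (8, 10), (9, 11), (10, 47)].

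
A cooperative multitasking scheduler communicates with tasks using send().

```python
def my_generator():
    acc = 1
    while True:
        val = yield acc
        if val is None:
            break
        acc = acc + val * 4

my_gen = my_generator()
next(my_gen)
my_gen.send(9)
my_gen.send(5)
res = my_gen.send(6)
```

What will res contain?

Step 1: next() -> yield acc=1.
Step 2: send(9) -> val=9, acc = 1 + 9*4 = 37, yield 37.
Step 3: send(5) -> val=5, acc = 37 + 5*4 = 57, yield 57.
Step 4: send(6) -> val=6, acc = 57 + 6*4 = 81, yield 81.
Therefore res = 81.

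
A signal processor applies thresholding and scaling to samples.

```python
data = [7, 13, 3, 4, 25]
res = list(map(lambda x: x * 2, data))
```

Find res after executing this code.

Step 1: Apply lambda x: x * 2 to each element:
  7 -> 14
  13 -> 26
  3 -> 6
  4 -> 8
  25 -> 50
Therefore res = [14, 26, 6, 8, 50].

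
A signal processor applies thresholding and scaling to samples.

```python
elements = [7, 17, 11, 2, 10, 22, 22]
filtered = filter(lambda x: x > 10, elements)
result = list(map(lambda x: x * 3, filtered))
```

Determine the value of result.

Step 1: Filter elements for elements > 10:
  7: removed
  17: kept
  11: kept
  2: removed
  10: removed
  22: kept
  22: kept
Step 2: Map x * 3 on filtered [17, 11, 22, 22]:
  17 -> 51
  11 -> 33
  22 -> 66
  22 -> 66
Therefore result = [51, 33, 66, 66].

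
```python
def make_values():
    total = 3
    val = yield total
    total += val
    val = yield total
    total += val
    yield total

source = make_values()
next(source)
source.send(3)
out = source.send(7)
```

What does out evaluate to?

Step 1: next() -> yield total=3.
Step 2: send(3) -> val=3, total = 3+3 = 6, yield 6.
Step 3: send(7) -> val=7, total = 6+7 = 13, yield 13.
Therefore out = 13.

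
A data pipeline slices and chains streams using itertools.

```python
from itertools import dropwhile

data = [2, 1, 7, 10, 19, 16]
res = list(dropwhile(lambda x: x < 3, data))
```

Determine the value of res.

Step 1: dropwhile drops elements while < 3:
  2 < 3: dropped
  1 < 3: dropped
  7: kept (dropping stopped)
Step 2: Remaining elements kept regardless of condition.
Therefore res = [7, 10, 19, 16].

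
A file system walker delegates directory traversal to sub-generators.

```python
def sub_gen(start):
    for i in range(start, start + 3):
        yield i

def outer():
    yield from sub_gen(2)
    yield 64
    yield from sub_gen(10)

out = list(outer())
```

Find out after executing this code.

Step 1: outer() delegates to sub_gen(2):
  yield 2
  yield 3
  yield 4
Step 2: yield 64
Step 3: Delegates to sub_gen(10):
  yield 10
  yield 11
  yield 12
Therefore out = [2, 3, 4, 64, 10, 11, 12].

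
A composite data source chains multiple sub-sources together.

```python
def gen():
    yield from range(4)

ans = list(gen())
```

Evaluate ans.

Step 1: yield from delegates to the iterable, yielding each element.
Step 2: Collected values: [0, 1, 2, 3].
Therefore ans = [0, 1, 2, 3].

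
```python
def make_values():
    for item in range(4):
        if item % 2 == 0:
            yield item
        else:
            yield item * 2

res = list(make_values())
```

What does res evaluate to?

Step 1: For each item in range(4), yield item if even, else item*2:
  item=0 (even): yield 0
  item=1 (odd): yield 1*2 = 2
  item=2 (even): yield 2
  item=3 (odd): yield 3*2 = 6
Therefore res = [0, 2, 2, 6].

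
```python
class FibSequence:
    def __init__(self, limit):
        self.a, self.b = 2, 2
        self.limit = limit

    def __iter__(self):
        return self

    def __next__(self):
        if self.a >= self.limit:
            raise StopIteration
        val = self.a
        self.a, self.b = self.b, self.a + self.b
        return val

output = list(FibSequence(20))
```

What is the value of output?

Step 1: Fibonacci-like sequence (a=2, b=2) until >= 20:
  Yield 2, then a,b = 2,4
  Yield 2, then a,b = 4,6
  Yield 4, then a,b = 6,10
  Yield 6, then a,b = 10,16
  Yield 10, then a,b = 16,26
  Yield 16, then a,b = 26,42
Step 2: 26 >= 20, stop.
Therefore output = [2, 2, 4, 6, 10, 16].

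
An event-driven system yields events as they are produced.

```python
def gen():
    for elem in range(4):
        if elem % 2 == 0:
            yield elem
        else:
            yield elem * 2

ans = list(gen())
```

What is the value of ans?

Step 1: For each elem in range(4), yield elem if even, else elem*2:
  elem=0 (even): yield 0
  elem=1 (odd): yield 1*2 = 2
  elem=2 (even): yield 2
  elem=3 (odd): yield 3*2 = 6
Therefore ans = [0, 2, 2, 6].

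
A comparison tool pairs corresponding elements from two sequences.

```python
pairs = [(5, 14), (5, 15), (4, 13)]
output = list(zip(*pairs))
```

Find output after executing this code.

Step 1: zip(*pairs) transposes: unzips [(5, 14), (5, 15), (4, 13)] into separate sequences.
Step 2: First elements: (5, 5, 4), second elements: (14, 15, 13).
Therefore output = [(5, 5, 4), (14, 15, 13)].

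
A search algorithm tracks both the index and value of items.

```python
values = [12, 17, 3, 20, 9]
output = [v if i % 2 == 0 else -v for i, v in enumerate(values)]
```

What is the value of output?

Step 1: For each (i, v), keep v if i is even, negate if odd:
  i=0 (even): keep 12
  i=1 (odd): negate to -17
  i=2 (even): keep 3
  i=3 (odd): negate to -20
  i=4 (even): keep 9
Therefore output = [12, -17, 3, -20, 9].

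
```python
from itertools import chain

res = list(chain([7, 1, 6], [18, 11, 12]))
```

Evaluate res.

Step 1: chain() concatenates iterables: [7, 1, 6] + [18, 11, 12].
Therefore res = [7, 1, 6, 18, 11, 12].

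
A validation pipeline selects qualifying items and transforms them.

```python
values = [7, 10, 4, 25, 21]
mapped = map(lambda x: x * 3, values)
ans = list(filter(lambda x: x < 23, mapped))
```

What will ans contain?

Step 1: Map x * 3:
  7 -> 21
  10 -> 30
  4 -> 12
  25 -> 75
  21 -> 63
Step 2: Filter for < 23:
  21: kept
  30: removed
  12: kept
  75: removed
  63: removed
Therefore ans = [21, 12].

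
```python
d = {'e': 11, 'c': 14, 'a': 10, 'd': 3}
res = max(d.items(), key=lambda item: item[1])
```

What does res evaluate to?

Step 1: Find item with maximum value:
  ('e', 11)
  ('c', 14)
  ('a', 10)
  ('d', 3)
Step 2: Maximum value is 14 at key 'c'.
Therefore res = ('c', 14).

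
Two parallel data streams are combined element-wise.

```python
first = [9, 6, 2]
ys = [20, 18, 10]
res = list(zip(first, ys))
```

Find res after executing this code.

Step 1: zip pairs elements at same index:
  Index 0: (9, 20)
  Index 1: (6, 18)
  Index 2: (2, 10)
Therefore res = [(9, 20), (6, 18), (2, 10)].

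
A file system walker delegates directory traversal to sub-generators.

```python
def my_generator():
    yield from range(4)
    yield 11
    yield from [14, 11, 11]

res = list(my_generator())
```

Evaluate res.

Step 1: Trace yields in order:
  yield 0
  yield 1
  yield 2
  yield 3
  yield 11
  yield 14
  yield 11
  yield 11
Therefore res = [0, 1, 2, 3, 11, 14, 11, 11].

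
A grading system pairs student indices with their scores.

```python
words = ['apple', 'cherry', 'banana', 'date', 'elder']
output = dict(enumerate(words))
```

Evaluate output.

Step 1: enumerate pairs indices with words:
  0 -> 'apple'
  1 -> 'cherry'
  2 -> 'banana'
  3 -> 'date'
  4 -> 'elder'
Therefore output = {0: 'apple', 1: 'cherry', 2: 'banana', 3: 'date', 4: 'elder'}.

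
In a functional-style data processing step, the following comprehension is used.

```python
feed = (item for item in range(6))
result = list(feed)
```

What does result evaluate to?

Step 1: Generator expression iterates range(6): [0, 1, 2, 3, 4, 5].
Step 2: list() collects all values.
Therefore result = [0, 1, 2, 3, 4, 5].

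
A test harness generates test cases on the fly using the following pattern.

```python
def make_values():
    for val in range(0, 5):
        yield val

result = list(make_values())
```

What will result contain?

Step 1: The generator yields each value from range(0, 5).
Step 2: list() consumes all yields: [0, 1, 2, 3, 4].
Therefore result = [0, 1, 2, 3, 4].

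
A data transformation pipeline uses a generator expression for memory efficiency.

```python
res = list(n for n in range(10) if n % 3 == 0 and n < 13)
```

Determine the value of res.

Step 1: Filter range(10) where n % 3 == 0 and n < 13:
  n=0: both conditions met, included
  n=1: excluded (1 % 3 != 0)
  n=2: excluded (2 % 3 != 0)
  n=3: both conditions met, included
  n=4: excluded (4 % 3 != 0)
  n=5: excluded (5 % 3 != 0)
  n=6: both conditions met, included
  n=7: excluded (7 % 3 != 0)
  n=8: excluded (8 % 3 != 0)
  n=9: both conditions met, included
Therefore res = [0, 3, 6, 9].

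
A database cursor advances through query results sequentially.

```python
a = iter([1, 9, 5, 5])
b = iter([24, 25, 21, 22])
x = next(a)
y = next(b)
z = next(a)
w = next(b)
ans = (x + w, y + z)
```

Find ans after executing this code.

Step 1: a iterates [1, 9, 5, 5], b iterates [24, 25, 21, 22].
Step 2: x = next(a) = 1, y = next(b) = 24.
Step 3: z = next(a) = 9, w = next(b) = 25.
Step 4: ans = (1 + 25, 24 + 9) = (26, 33).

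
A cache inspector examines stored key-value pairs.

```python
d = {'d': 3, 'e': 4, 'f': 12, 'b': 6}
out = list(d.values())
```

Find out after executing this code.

Step 1: d.values() returns the dictionary values in insertion order.
Therefore out = [3, 4, 12, 6].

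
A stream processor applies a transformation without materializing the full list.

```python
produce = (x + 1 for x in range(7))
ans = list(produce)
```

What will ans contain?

Step 1: For each x in range(7), compute x+1:
  x=0: 0+1 = 1
  x=1: 1+1 = 2
  x=2: 2+1 = 3
  x=3: 3+1 = 4
  x=4: 4+1 = 5
  x=5: 5+1 = 6
  x=6: 6+1 = 7
Therefore ans = [1, 2, 3, 4, 5, 6, 7].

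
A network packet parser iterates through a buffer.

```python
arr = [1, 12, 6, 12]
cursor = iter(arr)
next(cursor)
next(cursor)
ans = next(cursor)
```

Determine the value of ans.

Step 1: Create iterator over [1, 12, 6, 12].
Step 2: next() consumes 1.
Step 3: next() consumes 12.
Step 4: next() returns 6.
Therefore ans = 6.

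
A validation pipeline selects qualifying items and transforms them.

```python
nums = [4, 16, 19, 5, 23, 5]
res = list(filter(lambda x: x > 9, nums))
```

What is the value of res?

Step 1: Filter elements > 9:
  4: removed
  16: kept
  19: kept
  5: removed
  23: kept
  5: removed
Therefore res = [16, 19, 23].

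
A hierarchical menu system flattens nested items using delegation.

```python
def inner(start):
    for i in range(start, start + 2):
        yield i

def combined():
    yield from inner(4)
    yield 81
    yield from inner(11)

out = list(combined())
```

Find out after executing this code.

Step 1: combined() delegates to inner(4):
  yield 4
  yield 5
Step 2: yield 81
Step 3: Delegates to inner(11):
  yield 11
  yield 12
Therefore out = [4, 5, 81, 11, 12].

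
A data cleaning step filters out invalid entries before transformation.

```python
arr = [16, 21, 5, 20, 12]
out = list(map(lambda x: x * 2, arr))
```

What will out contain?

Step 1: Apply lambda x: x * 2 to each element:
  16 -> 32
  21 -> 42
  5 -> 10
  20 -> 40
  12 -> 24
Therefore out = [32, 42, 10, 40, 24].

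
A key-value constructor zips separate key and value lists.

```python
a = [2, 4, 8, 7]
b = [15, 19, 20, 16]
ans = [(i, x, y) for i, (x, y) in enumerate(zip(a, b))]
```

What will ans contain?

Step 1: enumerate(zip(a, b)) gives index with paired elements:
  i=0: (2, 15)
  i=1: (4, 19)
  i=2: (8, 20)
  i=3: (7, 16)
Therefore ans = [(0, 2, 15), (1, 4, 19), (2, 8, 20), (3, 7, 16)].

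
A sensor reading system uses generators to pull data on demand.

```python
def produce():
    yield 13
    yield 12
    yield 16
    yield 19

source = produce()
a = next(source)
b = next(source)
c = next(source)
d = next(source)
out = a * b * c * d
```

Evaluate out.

Step 1: Create generator and consume all values:
  a = next(source) = 13
  b = next(source) = 12
  c = next(source) = 16
  d = next(source) = 19
Step 2: out = 13 * 12 * 16 * 19 = 47424.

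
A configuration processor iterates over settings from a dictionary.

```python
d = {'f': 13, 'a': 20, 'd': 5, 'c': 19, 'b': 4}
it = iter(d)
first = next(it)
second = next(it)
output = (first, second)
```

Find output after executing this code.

Step 1: iter(d) iterates over keys: ['f', 'a', 'd', 'c', 'b'].
Step 2: first = next(it) = 'f', second = next(it) = 'a'.
Therefore output = ('f', 'a').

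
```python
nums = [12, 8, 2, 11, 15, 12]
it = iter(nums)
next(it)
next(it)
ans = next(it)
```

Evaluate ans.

Step 1: Create iterator over [12, 8, 2, 11, 15, 12].
Step 2: next() consumes 12.
Step 3: next() consumes 8.
Step 4: next() returns 2.
Therefore ans = 2.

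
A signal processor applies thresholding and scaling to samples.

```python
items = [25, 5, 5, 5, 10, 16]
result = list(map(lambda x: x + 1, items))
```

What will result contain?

Step 1: Apply lambda x: x + 1 to each element:
  25 -> 26
  5 -> 6
  5 -> 6
  5 -> 6
  10 -> 11
  16 -> 17
Therefore result = [26, 6, 6, 6, 11, 17].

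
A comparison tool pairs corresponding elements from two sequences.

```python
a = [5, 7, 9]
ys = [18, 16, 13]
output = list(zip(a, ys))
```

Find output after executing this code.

Step 1: zip pairs elements at same index:
  Index 0: (5, 18)
  Index 1: (7, 16)
  Index 2: (9, 13)
Therefore output = [(5, 18), (7, 16), (9, 13)].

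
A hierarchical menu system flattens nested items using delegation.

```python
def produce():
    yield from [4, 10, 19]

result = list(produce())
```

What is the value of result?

Step 1: yield from delegates to the iterable, yielding each element.
Step 2: Collected values: [4, 10, 19].
Therefore result = [4, 10, 19].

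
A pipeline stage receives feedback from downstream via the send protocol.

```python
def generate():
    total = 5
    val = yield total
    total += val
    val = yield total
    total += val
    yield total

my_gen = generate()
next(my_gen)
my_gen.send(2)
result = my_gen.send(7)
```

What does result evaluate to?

Step 1: next() -> yield total=5.
Step 2: send(2) -> val=2, total = 5+2 = 7, yield 7.
Step 3: send(7) -> val=7, total = 7+7 = 14, yield 14.
Therefore result = 14.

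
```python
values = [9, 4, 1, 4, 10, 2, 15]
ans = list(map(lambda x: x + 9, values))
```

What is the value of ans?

Step 1: Apply lambda x: x + 9 to each element:
  9 -> 18
  4 -> 13
  1 -> 10
  4 -> 13
  10 -> 19
  2 -> 11
  15 -> 24
Therefore ans = [18, 13, 10, 13, 19, 11, 24].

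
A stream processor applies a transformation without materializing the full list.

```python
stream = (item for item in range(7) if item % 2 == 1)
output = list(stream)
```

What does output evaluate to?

Step 1: Filter range(7) keeping only odd values:
  item=0: even, excluded
  item=1: odd, included
  item=2: even, excluded
  item=3: odd, included
  item=4: even, excluded
  item=5: odd, included
  item=6: even, excluded
Therefore output = [1, 3, 5].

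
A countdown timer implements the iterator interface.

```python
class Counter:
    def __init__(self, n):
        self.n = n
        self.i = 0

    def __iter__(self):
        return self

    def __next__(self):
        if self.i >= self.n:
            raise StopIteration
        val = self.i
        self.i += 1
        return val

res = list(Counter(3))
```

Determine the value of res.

Step 1: Counter(3) creates an iterator counting 0 to 2.
Step 2: list() consumes all values: [0, 1, 2].
Therefore res = [0, 1, 2].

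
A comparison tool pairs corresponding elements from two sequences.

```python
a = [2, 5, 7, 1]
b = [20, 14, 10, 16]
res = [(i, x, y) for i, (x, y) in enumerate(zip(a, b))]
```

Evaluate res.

Step 1: enumerate(zip(a, b)) gives index with paired elements:
  i=0: (2, 20)
  i=1: (5, 14)
  i=2: (7, 10)
  i=3: (1, 16)
Therefore res = [(0, 2, 20), (1, 5, 14), (2, 7, 10), (3, 1, 16)].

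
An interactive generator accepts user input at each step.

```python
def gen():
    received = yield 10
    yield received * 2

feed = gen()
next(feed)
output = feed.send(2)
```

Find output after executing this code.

Step 1: next(feed) advances to first yield, producing 10.
Step 2: send(2) resumes, received = 2.
Step 3: yield received * 2 = 2 * 2 = 4.
Therefore output = 4.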